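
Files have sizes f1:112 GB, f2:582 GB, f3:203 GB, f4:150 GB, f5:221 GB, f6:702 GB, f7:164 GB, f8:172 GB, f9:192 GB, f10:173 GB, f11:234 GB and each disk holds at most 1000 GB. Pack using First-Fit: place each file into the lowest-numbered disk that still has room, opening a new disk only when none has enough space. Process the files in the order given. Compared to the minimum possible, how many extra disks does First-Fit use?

First-Fit: [112,582,203] [150,221,164,172,192] [702,173] [234] → 4 disks.
Total size 2905 GB; any packing needs at least ⌈2905/1000⌉ = 3 disks.
An optimal packing achieves that bound: [702,234] [582,221,192] [203,173,172,164,150,112] → 3 disks.
Excess: 4 − 3 = 1.

1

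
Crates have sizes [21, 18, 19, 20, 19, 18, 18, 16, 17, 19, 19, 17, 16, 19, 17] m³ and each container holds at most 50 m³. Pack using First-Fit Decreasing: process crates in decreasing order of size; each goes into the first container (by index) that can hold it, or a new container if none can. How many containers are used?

7

Sorted descending: 21, 20, 19, 19, 19, 19, 19, 18, 18, 18, 17, 17, 17, 16, 16.
21 m³ → container 1 (remaining 29 m³)
20 m³ → container 1 (remaining 9 m³)
19 m³ → container 2 (remaining 31 m³)
19 m³ → container 2 (remaining 12 m³)
19 m³ → container 3 (remaining 31 m³)
19 m³ → container 3 (remaining 12 m³)
19 m³ → container 4 (remaining 31 m³)
18 m³ → container 4 (remaining 13 m³)
18 m³ → container 5 (remaining 32 m³)
18 m³ → container 5 (remaining 14 m³)
17 m³ → container 6 (remaining 33 m³)
17 m³ → container 6 (remaining 16 m³)
17 m³ → container 7 (remaining 33 m³)
16 m³ → container 6 (remaining 0 m³)
16 m³ → container 7 (remaining 17 m³)
Final containers: [21,20] [19,19] [19,19] [19,18] [18,18] [17,17,16] [17,16].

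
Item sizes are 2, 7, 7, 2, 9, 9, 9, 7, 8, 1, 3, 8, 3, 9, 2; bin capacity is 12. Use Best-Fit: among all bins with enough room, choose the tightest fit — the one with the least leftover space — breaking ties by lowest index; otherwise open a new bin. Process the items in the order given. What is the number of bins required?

2 → bin 1 (remaining 10)
7 → bin 1 (remaining 3)
7 → bin 2 (remaining 5)
2 → bin 1 (remaining 1)
9 → bin 3 (remaining 3)
9 → bin 4 (remaining 3)
9 → bin 5 (remaining 3)
7 → bin 6 (remaining 5)
8 → bin 7 (remaining 4)
1 → bin 1 (remaining 0)
3 → bin 3 (remaining 0)
8 → bin 8 (remaining 4)
3 → bin 4 (remaining 0)
9 → bin 9 (remaining 3)
2 → bin 5 (remaining 1)
Final bins: [2,7,2,1] [7] [9,3] [9,3] [9,2] [7] [8] [8] [9].

9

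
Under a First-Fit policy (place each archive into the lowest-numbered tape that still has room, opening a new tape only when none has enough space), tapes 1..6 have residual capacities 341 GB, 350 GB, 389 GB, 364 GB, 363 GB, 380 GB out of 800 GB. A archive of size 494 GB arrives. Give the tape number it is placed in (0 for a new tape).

No tape has ≥ 494 GB free, so a new tape is opened.

0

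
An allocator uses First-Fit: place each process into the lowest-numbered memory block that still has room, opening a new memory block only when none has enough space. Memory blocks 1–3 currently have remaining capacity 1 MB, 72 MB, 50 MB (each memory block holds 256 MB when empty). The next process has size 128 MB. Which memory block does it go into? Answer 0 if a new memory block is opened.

0

No memory block has ≥ 128 MB free, so a new memory block is opened.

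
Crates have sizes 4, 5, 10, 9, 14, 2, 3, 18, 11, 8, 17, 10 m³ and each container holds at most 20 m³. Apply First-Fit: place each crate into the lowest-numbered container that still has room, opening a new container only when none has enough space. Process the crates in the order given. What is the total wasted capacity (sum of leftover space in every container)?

29

4 m³ → container 1 (remaining 16 m³)
5 m³ → container 1 (remaining 11 m³)
10 m³ → container 1 (remaining 1 m³)
9 m³ → container 2 (remaining 11 m³)
14 m³ → container 3 (remaining 6 m³)
2 m³ → container 2 (remaining 9 m³)
3 m³ → container 2 (remaining 6 m³)
18 m³ → container 4 (remaining 2 m³)
11 m³ → container 5 (remaining 9 m³)
8 m³ → container 5 (remaining 1 m³)
17 m³ → container 6 (remaining 3 m³)
10 m³ → container 7 (remaining 10 m³)
7 containers × 20 m³ = 140 m³; used 111 m³; unused 29 m³.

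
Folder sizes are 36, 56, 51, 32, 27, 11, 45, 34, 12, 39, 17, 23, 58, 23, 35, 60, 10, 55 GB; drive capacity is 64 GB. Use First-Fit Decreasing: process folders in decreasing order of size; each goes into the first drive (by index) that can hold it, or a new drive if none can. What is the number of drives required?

Sorted descending: 60, 58, 56, 55, 51, 45, 39, 36, 35, 34, 32, 27, 23, 23, 17, 12, 11, 10.
60 GB → drive 1 (remaining 4 GB)
58 GB → drive 2 (remaining 6 GB)
56 GB → drive 3 (remaining 8 GB)
55 GB → drive 4 (remaining 9 GB)
51 GB → drive 5 (remaining 13 GB)
45 GB → drive 6 (remaining 19 GB)
39 GB → drive 7 (remaining 25 GB)
36 GB → drive 8 (remaining 28 GB)
35 GB → drive 9 (remaining 29 GB)
34 GB → drive 10 (remaining 30 GB)
32 GB → drive 11 (remaining 32 GB)
27 GB → drive 8 (remaining 1 GB)
23 GB → drive 7 (remaining 2 GB)
23 GB → drive 9 (remaining 6 GB)
17 GB → drive 6 (remaining 2 GB)
12 GB → drive 5 (remaining 1 GB)
11 GB → drive 10 (remaining 19 GB)
10 GB → drive 10 (remaining 9 GB)

11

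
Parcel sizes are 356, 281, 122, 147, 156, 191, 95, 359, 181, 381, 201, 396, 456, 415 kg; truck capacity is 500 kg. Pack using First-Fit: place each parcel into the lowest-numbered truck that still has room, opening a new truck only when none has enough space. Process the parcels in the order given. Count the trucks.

356 kg → truck 1 (remaining 144 kg)
281 kg → truck 2 (remaining 219 kg)
122 kg → truck 1 (remaining 22 kg)
147 kg → truck 2 (remaining 72 kg)
156 kg → truck 3 (remaining 344 kg)
191 kg → truck 3 (remaining 153 kg)
95 kg → truck 3 (remaining 58 kg)
359 kg → truck 4 (remaining 141 kg)
181 kg → truck 5 (remaining 319 kg)
381 kg → truck 6 (remaining 119 kg)
201 kg → truck 5 (remaining 118 kg)
396 kg → truck 7 (remaining 104 kg)
456 kg → truck 8 (remaining 44 kg)
415 kg → truck 9 (remaining 85 kg)
Final trucks: [356,122] [281,147] [156,191,95] [359] [181,201] [381] [396] [456] [415].

9 trucks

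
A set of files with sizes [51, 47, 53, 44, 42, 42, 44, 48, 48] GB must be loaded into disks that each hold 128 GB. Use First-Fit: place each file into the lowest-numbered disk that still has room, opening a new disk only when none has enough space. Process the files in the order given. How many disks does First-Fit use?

4 disks

Put 51 GB in disk 1; 77 GB remain.
Put 47 GB in disk 1; 30 GB remain.
Put 53 GB in disk 2; 75 GB remain.
Put 44 GB in disk 2; 31 GB remain.
Put 42 GB in disk 3; 86 GB remain.
Put 42 GB in disk 3; 44 GB remain.
Put 44 GB in disk 3; 0 GB remain.
Put 48 GB in disk 4; 80 GB remain.
Put 48 GB in disk 4; 32 GB remain.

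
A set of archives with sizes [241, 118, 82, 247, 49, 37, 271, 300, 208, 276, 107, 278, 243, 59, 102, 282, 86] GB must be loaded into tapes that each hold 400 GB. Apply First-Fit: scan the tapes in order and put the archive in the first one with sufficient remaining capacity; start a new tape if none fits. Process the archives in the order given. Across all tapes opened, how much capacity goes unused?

614

tape 1: place 241 GB, 159 GB left
tape 1: place 118 GB, 41 GB left
tape 2: place 82 GB, 318 GB left
tape 2: place 247 GB, 71 GB left
tape 2: place 49 GB, 22 GB left
tape 1: place 37 GB, 4 GB left
tape 3: place 271 GB, 129 GB left
tape 4: place 300 GB, 100 GB left
tape 5: place 208 GB, 192 GB left
tape 6: place 276 GB, 124 GB left
tape 3: place 107 GB, 22 GB left
tape 7: place 278 GB, 122 GB left
tape 8: place 243 GB, 157 GB left
tape 4: place 59 GB, 41 GB left
tape 5: place 102 GB, 90 GB left
tape 9: place 282 GB, 118 GB left
tape 5: place 86 GB, 4 GB left
9 tapes × 400 GB = 3600 GB; used 2986 GB; unused 614 GB.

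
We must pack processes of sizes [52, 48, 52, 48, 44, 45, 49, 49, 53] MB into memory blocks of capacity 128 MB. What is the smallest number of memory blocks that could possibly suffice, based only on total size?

Total size = 52 + 48 + 52 + 48 + 44 + 45 + 49 + 49 + 53 = 440 MB.
⌈440 / 128⌉ = 4.

4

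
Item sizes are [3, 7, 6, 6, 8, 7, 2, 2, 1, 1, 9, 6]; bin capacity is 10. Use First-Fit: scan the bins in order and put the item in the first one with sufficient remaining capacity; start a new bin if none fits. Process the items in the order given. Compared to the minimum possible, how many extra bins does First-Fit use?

0

First-Fit: [3,7] [6,2,2] [6,1,1] [8] [7] [9] [6] → 7 bins.
7 items exceed 5 (half the capacity), and no two of those can share a bin, so at least 7 bins are needed.
So 7 is already optimal.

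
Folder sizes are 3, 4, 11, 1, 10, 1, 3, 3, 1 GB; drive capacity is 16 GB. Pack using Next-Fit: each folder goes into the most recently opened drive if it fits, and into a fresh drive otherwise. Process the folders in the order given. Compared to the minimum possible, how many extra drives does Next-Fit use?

1

Next-Fit: [3,4] [11,1] [10,1,3] [3,1] → 4 drives.
Total size 37 GB; any packing needs at least ⌈37/16⌉ = 3 drives.
An optimal packing achieves that bound: [11,4,1] [10,3,3] [3,1,1] → 3 drives.
Excess: 4 − 3 = 1.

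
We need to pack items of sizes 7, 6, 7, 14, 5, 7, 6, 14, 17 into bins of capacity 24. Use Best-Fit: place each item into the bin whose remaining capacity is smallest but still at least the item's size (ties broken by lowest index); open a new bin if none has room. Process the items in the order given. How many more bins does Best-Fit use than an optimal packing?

1

Best-Fit: [7,6,7] [14,5] [7,6] [14] [17] → 5 bins.
Total size 83; any packing needs at least ⌈83/24⌉ = 4 bins.
An optimal packing achieves that bound: [17,7] [14,7] [14,7] [6,6,5] → 4 bins.
Excess: 5 − 4 = 1.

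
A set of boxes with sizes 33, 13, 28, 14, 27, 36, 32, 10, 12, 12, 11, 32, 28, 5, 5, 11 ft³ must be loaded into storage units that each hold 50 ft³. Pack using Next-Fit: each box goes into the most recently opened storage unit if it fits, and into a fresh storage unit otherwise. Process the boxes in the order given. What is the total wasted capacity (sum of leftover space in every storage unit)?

91

33 ft³ → storage unit 1 (remaining 17 ft³)
13 ft³ → storage unit 1 (remaining 4 ft³)
28 ft³ → storage unit 2 (remaining 22 ft³)
14 ft³ → storage unit 2 (remaining 8 ft³)
27 ft³ → storage unit 3 (remaining 23 ft³)
36 ft³ → storage unit 4 (remaining 14 ft³)
32 ft³ → storage unit 5 (remaining 18 ft³)
10 ft³ → storage unit 5 (remaining 8 ft³)
12 ft³ → storage unit 6 (remaining 38 ft³)
12 ft³ → storage unit 6 (remaining 26 ft³)
11 ft³ → storage unit 6 (remaining 15 ft³)
32 ft³ → storage unit 7 (remaining 18 ft³)
28 ft³ → storage unit 8 (remaining 22 ft³)
5 ft³ → storage unit 8 (remaining 17 ft³)
5 ft³ → storage unit 8 (remaining 12 ft³)
11 ft³ → storage unit 8 (remaining 1 ft³)
8 storage units × 50 ft³ = 400 ft³; used 309 ft³; unused 91 ft³.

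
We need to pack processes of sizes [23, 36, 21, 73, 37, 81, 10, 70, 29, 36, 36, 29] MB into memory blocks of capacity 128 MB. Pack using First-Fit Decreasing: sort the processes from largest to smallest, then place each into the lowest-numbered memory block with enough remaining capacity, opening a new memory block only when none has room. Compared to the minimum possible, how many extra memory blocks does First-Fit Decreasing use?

First-Fit Decreasing: [81,37,10] [73,36] [70,36,21] [36,29,29,23] → 4 memory blocks.
Total size 481 MB; any packing needs at least ⌈481/128⌉ = 4 memory blocks.
So 4 is already optimal.

0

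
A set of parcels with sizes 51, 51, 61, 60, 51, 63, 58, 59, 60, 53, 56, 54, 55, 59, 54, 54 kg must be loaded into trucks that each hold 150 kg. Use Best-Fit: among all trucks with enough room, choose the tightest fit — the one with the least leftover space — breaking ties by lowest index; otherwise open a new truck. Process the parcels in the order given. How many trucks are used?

truck 1: place 51 kg, 99 kg left
truck 1: place 51 kg, 48 kg left
truck 2: place 61 kg, 89 kg left
truck 2: place 60 kg, 29 kg left
truck 3: place 51 kg, 99 kg left
truck 3: place 63 kg, 36 kg left
truck 4: place 58 kg, 92 kg left
truck 4: place 59 kg, 33 kg left
truck 5: place 60 kg, 90 kg left
truck 5: place 53 kg, 37 kg left
truck 6: place 56 kg, 94 kg left
truck 6: place 54 kg, 40 kg left
truck 7: place 55 kg, 95 kg left
truck 7: place 59 kg, 36 kg left
truck 8: place 54 kg, 96 kg left
truck 8: place 54 kg, 42 kg left

8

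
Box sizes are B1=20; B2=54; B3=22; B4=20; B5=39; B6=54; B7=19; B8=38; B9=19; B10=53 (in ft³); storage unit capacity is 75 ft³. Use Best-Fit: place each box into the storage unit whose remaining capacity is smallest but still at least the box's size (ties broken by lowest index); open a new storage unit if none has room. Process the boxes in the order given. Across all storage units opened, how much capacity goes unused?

112

B1 (20 ft³) → storage unit 1 (remaining 55 ft³)
B2 (54 ft³) → storage unit 1 (remaining 1 ft³)
B3 (22 ft³) → storage unit 2 (remaining 53 ft³)
B4 (20 ft³) → storage unit 2 (remaining 33 ft³)
B5 (39 ft³) → storage unit 3 (remaining 36 ft³)
B6 (54 ft³) → storage unit 4 (remaining 21 ft³)
B7 (19 ft³) → storage unit 4 (remaining 2 ft³)
B8 (38 ft³) → storage unit 5 (remaining 37 ft³)
B9 (19 ft³) → storage unit 2 (remaining 14 ft³)
B10 (53 ft³) → storage unit 6 (remaining 22 ft³)
6 storage units × 75 ft³ = 450 ft³; used 338 ft³; unused 112 ft³.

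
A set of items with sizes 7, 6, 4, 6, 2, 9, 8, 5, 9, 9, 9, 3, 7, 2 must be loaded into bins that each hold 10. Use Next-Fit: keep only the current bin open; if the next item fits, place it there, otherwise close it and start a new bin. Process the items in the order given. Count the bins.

Put 7 in bin 1; 3 remain.
Put 6 in bin 2; 4 remain.
Put 4 in bin 2; 0 remain.
Put 6 in bin 3; 4 remain.
Put 2 in bin 3; 2 remain.
Put 9 in bin 4; 1 remain.
Put 8 in bin 5; 2 remain.
Put 5 in bin 6; 5 remain.
Put 9 in bin 7; 1 remain.
Put 9 in bin 8; 1 remain.
Put 9 in bin 9; 1 remain.
Put 3 in bin 10; 7 remain.
Put 7 in bin 10; 0 remain.
Put 2 in bin 11; 8 remain.
Final bins: [7] [6,4] [6,2] [9] [8] [5] [9] [9] [9] [3,7] [2].

11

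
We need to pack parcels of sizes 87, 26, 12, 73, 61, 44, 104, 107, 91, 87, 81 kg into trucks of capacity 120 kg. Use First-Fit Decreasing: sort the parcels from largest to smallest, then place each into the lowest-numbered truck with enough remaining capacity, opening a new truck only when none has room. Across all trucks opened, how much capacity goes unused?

187

Sorted descending: 107, 104, 91, 87, 87, 81, 73, 61, 44, 26, 12.
107 kg → truck 1 (remaining 13 kg)
104 kg → truck 2 (remaining 16 kg)
91 kg → truck 3 (remaining 29 kg)
87 kg → truck 4 (remaining 33 kg)
87 kg → truck 5 (remaining 33 kg)
81 kg → truck 6 (remaining 39 kg)
73 kg → truck 7 (remaining 47 kg)
61 kg → truck 8 (remaining 59 kg)
44 kg → truck 7 (remaining 3 kg)
26 kg → truck 3 (remaining 3 kg)
12 kg → truck 1 (remaining 1 kg)
8 trucks × 120 kg = 960 kg; used 773 kg; unused 187 kg.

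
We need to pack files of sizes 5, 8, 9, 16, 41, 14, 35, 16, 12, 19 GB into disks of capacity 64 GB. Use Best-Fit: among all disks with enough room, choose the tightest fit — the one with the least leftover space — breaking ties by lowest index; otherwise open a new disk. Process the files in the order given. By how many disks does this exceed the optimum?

Best-Fit: [5,8,9,16,16] [41,14] [35,12] [19] → 4 disks.
Total size 175 GB; any packing needs at least ⌈175/64⌉ = 3 disks.
An optimal packing achieves that bound: [41,19] [35,16,12] [16,14,9,8,5] → 3 disks.
Excess: 4 − 3 = 1.

1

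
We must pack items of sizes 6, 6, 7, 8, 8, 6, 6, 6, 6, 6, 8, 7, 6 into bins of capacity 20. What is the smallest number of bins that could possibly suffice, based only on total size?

Total size = 6 + 6 + 7 + 8 + 8 + 6 + 6 + 6 + 6 + 6 + 8 + 7 + 6 = 86.
⌈86 / 20⌉ = 5.

5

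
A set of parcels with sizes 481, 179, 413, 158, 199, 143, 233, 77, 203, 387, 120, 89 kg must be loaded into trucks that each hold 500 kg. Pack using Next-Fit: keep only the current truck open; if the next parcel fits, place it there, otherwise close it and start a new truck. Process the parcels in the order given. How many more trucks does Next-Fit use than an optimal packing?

Next-Fit: [481] [179] [413] [158,199,143] [233,77] [203] [387] [120,89] → 8 trucks.
Total size 2682 kg; any packing needs at least ⌈2682/500⌉ = 6 trucks.
An optimal packing achieves that bound: [481] [413,77] [387,89] [233,203] [199,179,120] [158,143] → 6 trucks.
Excess: 8 − 6 = 2.

2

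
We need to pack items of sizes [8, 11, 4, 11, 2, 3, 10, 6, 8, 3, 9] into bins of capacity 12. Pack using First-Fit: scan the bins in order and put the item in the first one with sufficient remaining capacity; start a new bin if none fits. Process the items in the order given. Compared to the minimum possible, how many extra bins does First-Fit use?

0

First-Fit: [8,4] [11] [11] [2,3,6] [10] [8,3] [9] → 7 bins.
Total size 75; any packing needs at least ⌈75/12⌉ = 7 bins.
So 7 is already optimal.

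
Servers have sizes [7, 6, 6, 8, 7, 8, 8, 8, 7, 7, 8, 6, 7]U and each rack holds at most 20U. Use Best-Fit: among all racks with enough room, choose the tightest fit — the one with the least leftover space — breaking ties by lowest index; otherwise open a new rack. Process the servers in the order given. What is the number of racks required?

6

rack 1: place 7U, 13U left
rack 1: place 6U, 7U left
rack 1: place 6U, 1U left
rack 2: place 8U, 12U left
rack 2: place 7U, 5U left
rack 3: place 8U, 12U left
rack 3: place 8U, 4U left
rack 4: place 8U, 12U left
rack 4: place 7U, 5U left
rack 5: place 7U, 13U left
rack 5: place 8U, 5U left
rack 6: place 6U, 14U left
rack 6: place 7U, 7U left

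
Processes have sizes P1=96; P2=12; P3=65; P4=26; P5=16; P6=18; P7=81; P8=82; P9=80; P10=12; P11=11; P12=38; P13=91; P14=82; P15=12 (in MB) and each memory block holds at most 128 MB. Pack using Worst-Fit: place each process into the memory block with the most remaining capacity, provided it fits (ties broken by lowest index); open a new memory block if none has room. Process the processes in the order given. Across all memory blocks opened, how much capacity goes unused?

174

P1 (96 MB) → memory block 1 (remaining 32 MB)
P2 (12 MB) → memory block 1 (remaining 20 MB)
P3 (65 MB) → memory block 2 (remaining 63 MB)
P4 (26 MB) → memory block 2 (remaining 37 MB)
P5 (16 MB) → memory block 2 (remaining 21 MB)
P6 (18 MB) → memory block 2 (remaining 3 MB)
P7 (81 MB) → memory block 3 (remaining 47 MB)
P8 (82 MB) → memory block 4 (remaining 46 MB)
P9 (80 MB) → memory block 5 (remaining 48 MB)
P10 (12 MB) → memory block 5 (remaining 36 MB)
P11 (11 MB) → memory block 3 (remaining 36 MB)
P12 (38 MB) → memory block 4 (remaining 8 MB)
P13 (91 MB) → memory block 6 (remaining 37 MB)
P14 (82 MB) → memory block 7 (remaining 46 MB)
P15 (12 MB) → memory block 7 (remaining 34 MB)
7 memory blocks × 128 MB = 896 MB; used 722 MB; unused 174 MB.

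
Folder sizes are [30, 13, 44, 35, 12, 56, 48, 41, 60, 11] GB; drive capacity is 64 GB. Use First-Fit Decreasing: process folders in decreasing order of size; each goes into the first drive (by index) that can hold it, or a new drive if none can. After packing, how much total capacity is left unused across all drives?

98

Sorted descending: 60, 56, 48, 44, 41, 35, 30, 13, 12, 11.
60 GB → drive 1 (remaining 4 GB)
56 GB → drive 2 (remaining 8 GB)
48 GB → drive 3 (remaining 16 GB)
44 GB → drive 4 (remaining 20 GB)
41 GB → drive 5 (remaining 23 GB)
35 GB → drive 6 (remaining 29 GB)
30 GB → drive 7 (remaining 34 GB)
13 GB → drive 3 (remaining 3 GB)
12 GB → drive 4 (remaining 8 GB)
11 GB → drive 5 (remaining 12 GB)
7 drives × 64 GB = 448 GB; used 350 GB; unused 98 GB.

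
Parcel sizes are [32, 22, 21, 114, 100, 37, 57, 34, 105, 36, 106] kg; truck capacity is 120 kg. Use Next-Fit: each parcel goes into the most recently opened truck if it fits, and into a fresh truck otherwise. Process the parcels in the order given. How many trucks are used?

Put 32 kg in truck 1; 88 kg remain.
Put 22 kg in truck 1; 66 kg remain.
Put 21 kg in truck 1; 45 kg remain.
Put 114 kg in truck 2; 6 kg remain.
Put 100 kg in truck 3; 20 kg remain.
Put 37 kg in truck 4; 83 kg remain.
Put 57 kg in truck 4; 26 kg remain.
Put 34 kg in truck 5; 86 kg remain.
Put 105 kg in truck 6; 15 kg remain.
Put 36 kg in truck 7; 84 kg remain.
Put 106 kg in truck 8; 14 kg remain.
Final trucks: [32,22,21] [114] [100] [37,57] [34] [105] [36] [106].

8 trucks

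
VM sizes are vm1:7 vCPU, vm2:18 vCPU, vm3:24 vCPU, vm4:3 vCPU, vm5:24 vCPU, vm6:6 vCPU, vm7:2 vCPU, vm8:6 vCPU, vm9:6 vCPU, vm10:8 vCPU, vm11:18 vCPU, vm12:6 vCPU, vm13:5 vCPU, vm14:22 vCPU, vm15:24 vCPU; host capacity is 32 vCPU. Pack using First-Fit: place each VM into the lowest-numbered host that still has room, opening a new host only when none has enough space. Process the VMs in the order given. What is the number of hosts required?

Put vm1 (7 vCPU) in host 1; 25 vCPU remain.
Put vm2 (18 vCPU) in host 1; 7 vCPU remain.
Put vm3 (24 vCPU) in host 2; 8 vCPU remain.
Put vm4 (3 vCPU) in host 1; 4 vCPU remain.
Put vm5 (24 vCPU) in host 3; 8 vCPU remain.
Put vm6 (6 vCPU) in host 2; 2 vCPU remain.
Put vm7 (2 vCPU) in host 1; 2 vCPU remain.
Put vm8 (6 vCPU) in host 3; 2 vCPU remain.
Put vm9 (6 vCPU) in host 4; 26 vCPU remain.
Put vm10 (8 vCPU) in host 4; 18 vCPU remain.
Put vm11 (18 vCPU) in host 4; 0 vCPU remain.
Put vm12 (6 vCPU) in host 5; 26 vCPU remain.
Put vm13 (5 vCPU) in host 5; 21 vCPU remain.
Put vm14 (22 vCPU) in host 6; 10 vCPU remain.
Put vm15 (24 vCPU) in host 7; 8 vCPU remain.

7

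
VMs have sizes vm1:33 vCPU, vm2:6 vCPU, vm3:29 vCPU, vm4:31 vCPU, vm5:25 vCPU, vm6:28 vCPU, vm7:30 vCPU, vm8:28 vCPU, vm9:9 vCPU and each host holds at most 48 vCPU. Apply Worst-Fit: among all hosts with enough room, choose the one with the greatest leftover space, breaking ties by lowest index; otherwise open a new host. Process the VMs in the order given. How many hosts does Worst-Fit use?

7 hosts

host 1: place vm1 (33 vCPU), 15 vCPU left
host 1: place vm2 (6 vCPU), 9 vCPU left
host 2: place vm3 (29 vCPU), 19 vCPU left
host 3: place vm4 (31 vCPU), 17 vCPU left
host 4: place vm5 (25 vCPU), 23 vCPU left
host 5: place vm6 (28 vCPU), 20 vCPU left
host 6: place vm7 (30 vCPU), 18 vCPU left
host 7: place vm8 (28 vCPU), 20 vCPU left
host 4: place vm9 (9 vCPU), 14 vCPU left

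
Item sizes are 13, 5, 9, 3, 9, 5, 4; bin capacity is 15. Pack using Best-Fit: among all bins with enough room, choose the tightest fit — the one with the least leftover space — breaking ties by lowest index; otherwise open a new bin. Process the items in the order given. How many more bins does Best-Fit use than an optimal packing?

Best-Fit: [13] [5,9] [3,9] [5,4] → 4 bins.
Total size 48; any packing needs at least ⌈48/15⌉ = 4 bins.
So 4 is already optimal.

0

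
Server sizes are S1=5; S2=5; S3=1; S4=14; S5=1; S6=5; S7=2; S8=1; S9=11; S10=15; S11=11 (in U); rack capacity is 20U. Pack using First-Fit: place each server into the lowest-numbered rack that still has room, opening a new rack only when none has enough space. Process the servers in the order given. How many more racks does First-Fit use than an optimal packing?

1

First-Fit: [5,5,1,1,5,2,1] [14] [11] [15] [11] → 5 racks.
Total size 71U; any packing needs at least ⌈71/20⌉ = 4 racks.
An optimal packing achieves that bound: [15,5] [14,5,1] [11,5,2,1,1] [11] → 4 racks.
Excess: 5 − 4 = 1.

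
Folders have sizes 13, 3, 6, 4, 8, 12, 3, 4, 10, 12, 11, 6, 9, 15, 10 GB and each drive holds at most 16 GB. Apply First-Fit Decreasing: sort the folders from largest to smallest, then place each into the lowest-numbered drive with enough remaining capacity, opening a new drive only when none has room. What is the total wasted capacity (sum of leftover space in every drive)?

18

Sorted descending: 15, 13, 12, 12, 11, 10, 10, 9, 8, 6, 6, 4, 4, 3, 3.
Put 15 GB in drive 1; 1 GB remain.
Put 13 GB in drive 2; 3 GB remain.
Put 12 GB in drive 3; 4 GB remain.
Put 12 GB in drive 4; 4 GB remain.
Put 11 GB in drive 5; 5 GB remain.
Put 10 GB in drive 6; 6 GB remain.
Put 10 GB in drive 7; 6 GB remain.
Put 9 GB in drive 8; 7 GB remain.
Put 8 GB in drive 9; 8 GB remain.
Put 6 GB in drive 6; 0 GB remain.
Put 6 GB in drive 7; 0 GB remain.
Put 4 GB in drive 3; 0 GB remain.
Put 4 GB in drive 4; 0 GB remain.
Put 3 GB in drive 2; 0 GB remain.
Put 3 GB in drive 5; 2 GB remain.
9 drives × 16 GB = 144 GB; used 126 GB; unused 18 GB.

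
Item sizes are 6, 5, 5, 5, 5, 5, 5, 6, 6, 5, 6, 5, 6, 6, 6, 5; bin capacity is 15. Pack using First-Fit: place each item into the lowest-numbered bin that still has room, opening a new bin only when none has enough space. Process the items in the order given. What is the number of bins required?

7 bins

Put 6 in bin 1; 9 remain.
Put 5 in bin 1; 4 remain.
Put 5 in bin 2; 10 remain.
Put 5 in bin 2; 5 remain.
Put 5 in bin 2; 0 remain.
Put 5 in bin 3; 10 remain.
Put 5 in bin 3; 5 remain.
Put 6 in bin 4; 9 remain.
Put 6 in bin 4; 3 remain.
Put 5 in bin 3; 0 remain.
Put 6 in bin 5; 9 remain.
Put 5 in bin 5; 4 remain.
Put 6 in bin 6; 9 remain.
Put 6 in bin 6; 3 remain.
Put 6 in bin 7; 9 remain.
Put 5 in bin 7; 4 remain.
Final bins: [6,5] [5,5,5] [5,5,5] [6,6] [6,5] [6,6] [6,5].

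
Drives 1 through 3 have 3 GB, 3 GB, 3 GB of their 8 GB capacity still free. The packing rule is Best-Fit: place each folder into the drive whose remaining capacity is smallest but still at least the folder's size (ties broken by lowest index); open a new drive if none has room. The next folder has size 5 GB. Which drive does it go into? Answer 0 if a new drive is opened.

0

No drive has ≥ 5 GB free, so a new drive is opened.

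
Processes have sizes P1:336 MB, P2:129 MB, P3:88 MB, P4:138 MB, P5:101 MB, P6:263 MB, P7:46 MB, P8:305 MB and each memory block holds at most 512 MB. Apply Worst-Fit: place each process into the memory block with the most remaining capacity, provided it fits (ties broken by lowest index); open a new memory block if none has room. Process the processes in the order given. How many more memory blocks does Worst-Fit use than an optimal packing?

1

Worst-Fit: [336,129] [88,138,101] [263,46] [305] → 4 memory blocks.
Total size 1406 MB; any packing needs at least ⌈1406/512⌉ = 3 memory blocks.
An optimal packing achieves that bound: [336,138] [305,129,46] [263,101,88] → 3 memory blocks.
Excess: 4 − 3 = 1.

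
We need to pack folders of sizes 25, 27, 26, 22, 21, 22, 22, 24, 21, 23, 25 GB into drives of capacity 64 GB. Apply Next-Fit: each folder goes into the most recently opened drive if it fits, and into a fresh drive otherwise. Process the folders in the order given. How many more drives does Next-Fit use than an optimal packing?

Next-Fit: [25,27] [26,22] [21,22] [22,24] [21,23] [25] → 6 drives.
Total size 258 GB; any packing needs at least ⌈258/64⌉ = 5 drives.
An optimal packing achieves that bound: [27,26] [25,25] [24,23] [22,22] [22,21,21] → 5 drives.
Excess: 6 − 5 = 1.

1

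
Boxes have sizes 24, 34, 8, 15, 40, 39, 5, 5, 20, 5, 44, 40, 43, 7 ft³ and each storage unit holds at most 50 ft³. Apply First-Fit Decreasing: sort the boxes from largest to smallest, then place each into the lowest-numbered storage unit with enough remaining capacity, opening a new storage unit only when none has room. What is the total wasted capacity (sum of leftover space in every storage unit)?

21

Sorted descending: 44, 43, 40, 40, 39, 34, 24, 20, 15, 8, 7, 5, 5, 5.
storage unit 1: place 44 ft³, 6 ft³ left
storage unit 2: place 43 ft³, 7 ft³ left
storage unit 3: place 40 ft³, 10 ft³ left
storage unit 4: place 40 ft³, 10 ft³ left
storage unit 5: place 39 ft³, 11 ft³ left
storage unit 6: place 34 ft³, 16 ft³ left
storage unit 7: place 24 ft³, 26 ft³ left
storage unit 7: place 20 ft³, 6 ft³ left
storage unit 6: place 15 ft³, 1 ft³ left
storage unit 3: place 8 ft³, 2 ft³ left
storage unit 2: place 7 ft³, 0 ft³ left
storage unit 1: place 5 ft³, 1 ft³ left
storage unit 4: place 5 ft³, 5 ft³ left
storage unit 4: place 5 ft³, 0 ft³ left
7 storage units × 50 ft³ = 350 ft³; used 329 ft³; unused 21 ft³.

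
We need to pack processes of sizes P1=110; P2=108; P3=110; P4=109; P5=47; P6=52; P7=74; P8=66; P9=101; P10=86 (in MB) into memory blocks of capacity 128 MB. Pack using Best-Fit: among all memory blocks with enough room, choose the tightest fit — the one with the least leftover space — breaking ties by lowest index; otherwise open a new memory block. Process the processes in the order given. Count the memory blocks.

memory block 1: place P1 (110 MB), 18 MB left
memory block 2: place P2 (108 MB), 20 MB left
memory block 3: place P3 (110 MB), 18 MB left
memory block 4: place P4 (109 MB), 19 MB left
memory block 5: place P5 (47 MB), 81 MB left
memory block 5: place P6 (52 MB), 29 MB left
memory block 6: place P7 (74 MB), 54 MB left
memory block 7: place P8 (66 MB), 62 MB left
memory block 8: place P9 (101 MB), 27 MB left
memory block 9: place P10 (86 MB), 42 MB left
Final memory blocks: [110] [108] [110] [109] [47,52] [74] [66] [101] [86].

9 memory blocks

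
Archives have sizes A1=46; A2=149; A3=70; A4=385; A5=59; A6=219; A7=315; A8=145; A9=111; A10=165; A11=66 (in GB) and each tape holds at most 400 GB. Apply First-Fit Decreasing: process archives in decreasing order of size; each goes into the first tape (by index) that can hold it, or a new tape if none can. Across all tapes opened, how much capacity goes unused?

270

Sorted descending: 385, 315, 219, 165, 149, 145, 111, 70, 66, 59, 46.
385 GB → tape 1 (remaining 15 GB)
315 GB → tape 2 (remaining 85 GB)
219 GB → tape 3 (remaining 181 GB)
165 GB → tape 3 (remaining 16 GB)
149 GB → tape 4 (remaining 251 GB)
145 GB → tape 4 (remaining 106 GB)
111 GB → tape 5 (remaining 289 GB)
70 GB → tape 2 (remaining 15 GB)
66 GB → tape 4 (remaining 40 GB)
59 GB → tape 5 (remaining 230 GB)
46 GB → tape 5 (remaining 184 GB)
5 tapes × 400 GB = 2000 GB; used 1730 GB; unused 270 GB.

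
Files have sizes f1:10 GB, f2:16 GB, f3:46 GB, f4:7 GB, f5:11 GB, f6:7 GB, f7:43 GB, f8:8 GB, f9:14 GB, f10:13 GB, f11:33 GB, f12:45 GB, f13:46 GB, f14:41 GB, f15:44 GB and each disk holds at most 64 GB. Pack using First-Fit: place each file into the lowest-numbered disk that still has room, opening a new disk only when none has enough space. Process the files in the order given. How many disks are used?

f1 (10 GB) → disk 1 (remaining 54 GB)
f2 (16 GB) → disk 1 (remaining 38 GB)
f3 (46 GB) → disk 2 (remaining 18 GB)
f4 (7 GB) → disk 1 (remaining 31 GB)
f5 (11 GB) → disk 1 (remaining 20 GB)
f6 (7 GB) → disk 1 (remaining 13 GB)
f7 (43 GB) → disk 3 (remaining 21 GB)
f8 (8 GB) → disk 1 (remaining 5 GB)
f9 (14 GB) → disk 2 (remaining 4 GB)
f10 (13 GB) → disk 3 (remaining 8 GB)
f11 (33 GB) → disk 4 (remaining 31 GB)
f12 (45 GB) → disk 5 (remaining 19 GB)
f13 (46 GB) → disk 6 (remaining 18 GB)
f14 (41 GB) → disk 7 (remaining 23 GB)
f15 (44 GB) → disk 8 (remaining 20 GB)
Final disks: [10,16,7,11,7,8] [46,14] [43,13] [33] [45] [46] [41] [44].

8 disks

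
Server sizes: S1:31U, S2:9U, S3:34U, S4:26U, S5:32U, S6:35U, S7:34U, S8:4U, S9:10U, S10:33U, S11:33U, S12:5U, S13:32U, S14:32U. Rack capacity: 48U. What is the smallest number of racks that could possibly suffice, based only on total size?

Total size = 31 + 9 + 34 + 26 + 32 + 35 + 34 + 4 + 10 + 33 + 33 + 5 + 32 + 32 = 350U.
⌈350 / 48⌉ = 8.

8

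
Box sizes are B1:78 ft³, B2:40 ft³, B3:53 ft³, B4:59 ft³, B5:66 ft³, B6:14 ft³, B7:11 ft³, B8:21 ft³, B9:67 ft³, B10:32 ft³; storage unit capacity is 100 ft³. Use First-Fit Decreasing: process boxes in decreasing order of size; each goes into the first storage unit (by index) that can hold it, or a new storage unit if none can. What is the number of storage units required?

Sorted descending: 78, 67, 66, 59, 53, 40, 32, 21, 14, 11.
78 ft³ → storage unit 1 (remaining 22 ft³)
67 ft³ → storage unit 2 (remaining 33 ft³)
66 ft³ → storage unit 3 (remaining 34 ft³)
59 ft³ → storage unit 4 (remaining 41 ft³)
53 ft³ → storage unit 5 (remaining 47 ft³)
40 ft³ → storage unit 4 (remaining 1 ft³)
32 ft³ → storage unit 2 (remaining 1 ft³)
21 ft³ → storage unit 1 (remaining 1 ft³)
14 ft³ → storage unit 3 (remaining 20 ft³)
11 ft³ → storage unit 3 (remaining 9 ft³)

5 storage units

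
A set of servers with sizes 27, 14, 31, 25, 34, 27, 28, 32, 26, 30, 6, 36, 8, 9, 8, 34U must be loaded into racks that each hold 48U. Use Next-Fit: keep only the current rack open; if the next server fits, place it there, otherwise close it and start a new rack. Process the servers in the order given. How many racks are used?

27U → rack 1 (remaining 21U)
14U → rack 1 (remaining 7U)
31U → rack 2 (remaining 17U)
25U → rack 3 (remaining 23U)
34U → rack 4 (remaining 14U)
27U → rack 5 (remaining 21U)
28U → rack 6 (remaining 20U)
32U → rack 7 (remaining 16U)
26U → rack 8 (remaining 22U)
30U → rack 9 (remaining 18U)
6U → rack 9 (remaining 12U)
36U → rack 10 (remaining 12U)
8U → rack 10 (remaining 4U)
9U → rack 11 (remaining 39U)
8U → rack 11 (remaining 31U)
34U → rack 12 (remaining 14U)
Final racks: [27,14] [31] [25] [34] [27] [28] [32] [26] [30,6] [36,8] [9,8] [34].

12 racks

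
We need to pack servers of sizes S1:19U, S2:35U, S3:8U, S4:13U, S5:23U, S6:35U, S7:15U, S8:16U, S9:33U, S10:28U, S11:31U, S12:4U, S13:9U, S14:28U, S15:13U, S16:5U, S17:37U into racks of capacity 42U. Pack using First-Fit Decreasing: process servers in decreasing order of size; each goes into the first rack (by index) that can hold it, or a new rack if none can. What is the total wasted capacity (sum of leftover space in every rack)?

26

Sorted descending: 37, 35, 35, 33, 31, 28, 28, 23, 19, 16, 15, 13, 13, 9, 8, 5, 4.
37U → rack 1 (remaining 5U)
35U → rack 2 (remaining 7U)
35U → rack 3 (remaining 7U)
33U → rack 4 (remaining 9U)
31U → rack 5 (remaining 11U)
28U → rack 6 (remaining 14U)
28U → rack 7 (remaining 14U)
23U → rack 8 (remaining 19U)
19U → rack 8 (remaining 0U)
16U → rack 9 (remaining 26U)
15U → rack 9 (remaining 11U)
13U → rack 6 (remaining 1U)
13U → rack 7 (remaining 1U)
9U → rack 4 (remaining 0U)
8U → rack 5 (remaining 3U)
5U → rack 1 (remaining 0U)
4U → rack 2 (remaining 3U)
9 racks × 42U = 378U; used 352U; unused 26U.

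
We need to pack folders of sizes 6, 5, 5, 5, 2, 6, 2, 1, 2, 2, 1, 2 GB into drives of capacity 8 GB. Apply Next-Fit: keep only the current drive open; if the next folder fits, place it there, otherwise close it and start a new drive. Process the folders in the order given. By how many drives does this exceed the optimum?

Next-Fit: [6] [5] [5] [5,2] [6,2] [1,2,2,1,2] → 6 drives.
Total size 39 GB; any packing needs at least ⌈39/8⌉ = 5 drives.
An optimal packing achieves that bound: [6,2] [6,2] [5,2,1] [5,2,1] [5,2] → 5 drives.
Excess: 6 − 5 = 1.

1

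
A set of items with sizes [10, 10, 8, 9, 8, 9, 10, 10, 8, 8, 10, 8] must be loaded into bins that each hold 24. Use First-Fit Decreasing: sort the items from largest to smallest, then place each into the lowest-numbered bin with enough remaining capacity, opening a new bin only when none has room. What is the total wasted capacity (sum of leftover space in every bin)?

36

Sorted descending: 10, 10, 10, 10, 10, 9, 9, 8, 8, 8, 8, 8.
bin 1: place 10, 14 left
bin 1: place 10, 4 left
bin 2: place 10, 14 left
bin 2: place 10, 4 left
bin 3: place 10, 14 left
bin 3: place 9, 5 left
bin 4: place 9, 15 left
bin 4: place 8, 7 left
bin 5: place 8, 16 left
bin 5: place 8, 8 left
bin 5: place 8, 0 left
bin 6: place 8, 16 left
6 bins × 24 = 144; used 108; unused 36.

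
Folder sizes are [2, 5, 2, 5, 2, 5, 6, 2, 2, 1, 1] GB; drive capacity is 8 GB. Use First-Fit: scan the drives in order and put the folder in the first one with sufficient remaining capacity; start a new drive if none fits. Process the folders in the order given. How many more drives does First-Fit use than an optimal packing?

0

First-Fit: [2,5,1] [2,5,1] [2,5] [6,2] [2] → 5 drives.
Total size 33 GB; any packing needs at least ⌈33/8⌉ = 5 drives.
So 5 is already optimal.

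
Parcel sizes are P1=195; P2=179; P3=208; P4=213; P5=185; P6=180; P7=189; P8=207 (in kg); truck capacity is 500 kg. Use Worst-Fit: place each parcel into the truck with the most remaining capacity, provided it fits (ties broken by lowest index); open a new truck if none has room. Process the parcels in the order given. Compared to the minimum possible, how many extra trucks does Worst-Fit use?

0

Worst-Fit: [195,179] [208,213] [185,180] [189,207] → 4 trucks.
Total size 1556 kg; any packing needs at least ⌈1556/500⌉ = 4 trucks.
So 4 is already optimal.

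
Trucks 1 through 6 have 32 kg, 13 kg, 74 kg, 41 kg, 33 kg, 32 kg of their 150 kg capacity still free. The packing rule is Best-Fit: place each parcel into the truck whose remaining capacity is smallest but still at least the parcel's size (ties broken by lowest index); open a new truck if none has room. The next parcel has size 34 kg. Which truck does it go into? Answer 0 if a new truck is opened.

4

Trucks with room: truck 3 (74 kg), truck 4 (41 kg).
Tightest fit is truck 4 with 41 kg free.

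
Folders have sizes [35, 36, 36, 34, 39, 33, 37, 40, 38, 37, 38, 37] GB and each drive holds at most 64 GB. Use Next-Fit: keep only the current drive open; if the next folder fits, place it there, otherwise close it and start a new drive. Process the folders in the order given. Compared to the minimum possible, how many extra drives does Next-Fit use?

Next-Fit: [35] [36] [36] [34] [39] [33] [37] [40] [38] [37] [38] [37] → 12 drives.
12 folders exceed 32 GB (half the capacity), and no two of those can share a drive, so at least 12 drives are needed.
So 12 is already optimal.

0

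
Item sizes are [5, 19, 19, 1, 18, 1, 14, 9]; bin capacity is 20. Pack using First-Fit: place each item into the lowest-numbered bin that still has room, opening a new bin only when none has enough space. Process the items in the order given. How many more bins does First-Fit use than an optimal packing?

First-Fit: [5,1,1,9] [19] [19] [18] [14] → 5 bins.
Total size 86; any packing needs at least ⌈86/20⌉ = 5 bins.
So 5 is already optimal.

0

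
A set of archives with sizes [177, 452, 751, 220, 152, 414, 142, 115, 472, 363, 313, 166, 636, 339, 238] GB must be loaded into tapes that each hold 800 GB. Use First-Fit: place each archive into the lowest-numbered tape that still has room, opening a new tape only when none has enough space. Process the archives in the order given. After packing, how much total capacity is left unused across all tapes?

650

Put 177 GB in tape 1; 623 GB remain.
Put 452 GB in tape 1; 171 GB remain.
Put 751 GB in tape 2; 49 GB remain.
Put 220 GB in tape 3; 580 GB remain.
Put 152 GB in tape 1; 19 GB remain.
Put 414 GB in tape 3; 166 GB remain.
Put 142 GB in tape 3; 24 GB remain.
Put 115 GB in tape 4; 685 GB remain.
Put 472 GB in tape 4; 213 GB remain.
Put 363 GB in tape 5; 437 GB remain.
Put 313 GB in tape 5; 124 GB remain.
Put 166 GB in tape 4; 47 GB remain.
Put 636 GB in tape 6; 164 GB remain.
Put 339 GB in tape 7; 461 GB remain.
Put 238 GB in tape 7; 223 GB remain.
7 tapes × 800 GB = 5600 GB; used 4950 GB; unused 650 GB.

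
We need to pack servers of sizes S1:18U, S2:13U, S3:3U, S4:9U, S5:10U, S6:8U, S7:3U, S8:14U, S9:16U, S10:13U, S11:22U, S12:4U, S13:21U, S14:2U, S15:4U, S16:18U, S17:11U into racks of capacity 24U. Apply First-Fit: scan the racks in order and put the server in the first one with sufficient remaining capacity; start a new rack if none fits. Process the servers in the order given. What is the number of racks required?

Put S1 (18U) in rack 1; 6U remain.
Put S2 (13U) in rack 2; 11U remain.
Put S3 (3U) in rack 1; 3U remain.
Put S4 (9U) in rack 2; 2U remain.
Put S5 (10U) in rack 3; 14U remain.
Put S6 (8U) in rack 3; 6U remain.
Put S7 (3U) in rack 1; 0U remain.
Put S8 (14U) in rack 4; 10U remain.
Put S9 (16U) in rack 5; 8U remain.
Put S10 (13U) in rack 6; 11U remain.
Put S11 (22U) in rack 7; 2U remain.
Put S12 (4U) in rack 3; 2U remain.
Put S13 (21U) in rack 8; 3U remain.
Put S14 (2U) in rack 2; 0U remain.
Put S15 (4U) in rack 4; 6U remain.
Put S16 (18U) in rack 9; 6U remain.
Put S17 (11U) in rack 6; 0U remain.

9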